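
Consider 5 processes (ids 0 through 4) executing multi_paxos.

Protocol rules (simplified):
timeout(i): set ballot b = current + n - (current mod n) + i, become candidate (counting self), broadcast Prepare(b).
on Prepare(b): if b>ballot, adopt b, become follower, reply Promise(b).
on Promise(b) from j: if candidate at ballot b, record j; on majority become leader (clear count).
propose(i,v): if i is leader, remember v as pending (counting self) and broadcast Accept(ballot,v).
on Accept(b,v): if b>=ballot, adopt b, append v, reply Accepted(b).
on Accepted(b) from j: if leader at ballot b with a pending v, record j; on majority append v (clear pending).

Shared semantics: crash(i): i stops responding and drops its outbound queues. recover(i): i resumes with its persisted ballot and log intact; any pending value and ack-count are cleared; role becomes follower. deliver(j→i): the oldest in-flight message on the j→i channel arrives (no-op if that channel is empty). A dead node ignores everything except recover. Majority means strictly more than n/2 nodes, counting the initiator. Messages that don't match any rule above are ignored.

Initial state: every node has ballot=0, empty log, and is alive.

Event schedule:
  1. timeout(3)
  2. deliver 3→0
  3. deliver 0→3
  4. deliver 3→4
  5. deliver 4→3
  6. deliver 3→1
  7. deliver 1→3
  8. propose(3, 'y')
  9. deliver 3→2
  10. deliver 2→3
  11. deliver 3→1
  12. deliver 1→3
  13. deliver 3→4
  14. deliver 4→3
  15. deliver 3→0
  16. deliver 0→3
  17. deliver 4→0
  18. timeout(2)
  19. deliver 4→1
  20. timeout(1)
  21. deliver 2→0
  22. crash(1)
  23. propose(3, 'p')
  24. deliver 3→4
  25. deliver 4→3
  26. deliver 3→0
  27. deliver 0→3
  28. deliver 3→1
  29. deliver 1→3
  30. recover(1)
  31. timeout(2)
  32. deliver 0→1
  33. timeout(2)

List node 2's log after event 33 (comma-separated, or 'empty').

e1 timeout(3): 3[cand,b=8,-]
e2 deliver 3→0: 0[foll,b=8,-]
e3 deliver 0→3: ·
e4 deliver 3→4: 4[foll,b=8,-]
e5 deliver 4→3: 3[lead,b=8,-]
e6 deliver 3→1: 1[foll,b=8,-]
e7 deliver 1→3: ·
e8 propose(3,'y'): ·
e9 deliver 3→2: 2[foll,b=8,-]
e10 deliver 2→3: ·
e11 deliver 3→1: 1[foll,b=8,y]
e12 deliver 1→3: ·
e13 deliver 3→4: 4[foll,b=8,y]
e14 deliver 4→3: 3[lead,b=8,y]
e15 deliver 3→0: 0[foll,b=8,y]
e16 deliver 0→3: ·
e17 deliver 4→0: ·
e18 timeout(2): 2[cand,b=12,-]
e19 deliver 4→1: ·
e20 timeout(1): 1[cand,b=11,y]
e21 deliver 2→0: 0[foll,b=12,y]
e22 crash(1): 1[✗cand,b=11,y]
e23 propose(3,'p'): ·
e24 deliver 3→4: 4[foll,b=8,y,p]
e25 deliver 4→3: ·
e26 deliver 3→0: ·
e27 deliver 0→3: ·
e28 deliver 3→1: ·
e29 deliver 1→3: ·
e30 recover(1): 1[foll,b=11,y]
e31 timeout(2): 2[cand,b=17,-]
e32 deliver 0→1: ·
e33 timeout(2): 2[cand,b=22,-]

empty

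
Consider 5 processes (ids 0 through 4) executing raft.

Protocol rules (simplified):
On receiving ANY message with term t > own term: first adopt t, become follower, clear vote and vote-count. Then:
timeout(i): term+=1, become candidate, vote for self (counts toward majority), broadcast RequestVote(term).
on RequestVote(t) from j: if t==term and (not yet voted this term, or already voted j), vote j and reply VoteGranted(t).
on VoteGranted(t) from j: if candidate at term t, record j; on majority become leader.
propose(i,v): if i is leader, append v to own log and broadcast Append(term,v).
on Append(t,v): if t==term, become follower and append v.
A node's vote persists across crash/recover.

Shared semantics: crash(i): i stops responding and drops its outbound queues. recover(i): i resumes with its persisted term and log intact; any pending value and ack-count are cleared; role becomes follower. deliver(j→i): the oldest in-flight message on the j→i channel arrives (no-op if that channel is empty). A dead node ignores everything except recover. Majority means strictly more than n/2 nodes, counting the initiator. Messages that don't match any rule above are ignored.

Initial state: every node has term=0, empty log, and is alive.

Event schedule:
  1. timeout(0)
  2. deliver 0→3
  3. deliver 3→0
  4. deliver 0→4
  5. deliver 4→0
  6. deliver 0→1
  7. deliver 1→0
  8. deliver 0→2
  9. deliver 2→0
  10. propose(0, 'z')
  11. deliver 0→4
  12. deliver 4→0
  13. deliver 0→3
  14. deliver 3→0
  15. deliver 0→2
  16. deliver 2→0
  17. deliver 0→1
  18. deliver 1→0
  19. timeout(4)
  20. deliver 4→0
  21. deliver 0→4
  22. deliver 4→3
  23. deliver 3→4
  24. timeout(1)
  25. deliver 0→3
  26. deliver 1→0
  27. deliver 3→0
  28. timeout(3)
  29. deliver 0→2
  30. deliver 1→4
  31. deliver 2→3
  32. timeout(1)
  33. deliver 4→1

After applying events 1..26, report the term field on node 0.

[1] timeout(0) → N0(cand t1 [-])
[2] deliver 0→3 → N3(foll t1 [-])
[3] deliver 3→0 → ∅
[4] deliver 0→4 → N4(foll t1 [-])
[5] deliver 4→0 → N0(lead t1 [-])
[6] deliver 0→1 → N1(foll t1 [-])
[7] deliver 1→0 → ∅
[8] deliver 0→2 → N2(foll t1 [-])
[9] deliver 2→0 → ∅
[10] propose(0,'z') → N0(lead t1 [z])
[11] deliver 0→4 → N4(foll t1 [z])
[12] deliver 4→0 → ∅
[13] deliver 0→3 → N3(foll t1 [z])
[14] deliver 3→0 → ∅
[15] deliver 0→2 → N2(foll t1 [z])
[16] deliver 2→0 → ∅
[17] deliver 0→1 → N1(foll t1 [z])
[18] deliver 1→0 → ∅
[19] timeout(4) → N4(cand t2 [z])
[20] deliver 4→0 → N0(foll t2 [z])
[21] deliver 0→4 → ∅
[22] deliver 4→3 → N3(foll t2 [z])
[23] deliver 3→4 → N4(lead t2 [z])
[24] timeout(1) → N1(cand t2 [z])
[25] deliver 0→3 → ∅
[26] deliver 1→0 → ∅

2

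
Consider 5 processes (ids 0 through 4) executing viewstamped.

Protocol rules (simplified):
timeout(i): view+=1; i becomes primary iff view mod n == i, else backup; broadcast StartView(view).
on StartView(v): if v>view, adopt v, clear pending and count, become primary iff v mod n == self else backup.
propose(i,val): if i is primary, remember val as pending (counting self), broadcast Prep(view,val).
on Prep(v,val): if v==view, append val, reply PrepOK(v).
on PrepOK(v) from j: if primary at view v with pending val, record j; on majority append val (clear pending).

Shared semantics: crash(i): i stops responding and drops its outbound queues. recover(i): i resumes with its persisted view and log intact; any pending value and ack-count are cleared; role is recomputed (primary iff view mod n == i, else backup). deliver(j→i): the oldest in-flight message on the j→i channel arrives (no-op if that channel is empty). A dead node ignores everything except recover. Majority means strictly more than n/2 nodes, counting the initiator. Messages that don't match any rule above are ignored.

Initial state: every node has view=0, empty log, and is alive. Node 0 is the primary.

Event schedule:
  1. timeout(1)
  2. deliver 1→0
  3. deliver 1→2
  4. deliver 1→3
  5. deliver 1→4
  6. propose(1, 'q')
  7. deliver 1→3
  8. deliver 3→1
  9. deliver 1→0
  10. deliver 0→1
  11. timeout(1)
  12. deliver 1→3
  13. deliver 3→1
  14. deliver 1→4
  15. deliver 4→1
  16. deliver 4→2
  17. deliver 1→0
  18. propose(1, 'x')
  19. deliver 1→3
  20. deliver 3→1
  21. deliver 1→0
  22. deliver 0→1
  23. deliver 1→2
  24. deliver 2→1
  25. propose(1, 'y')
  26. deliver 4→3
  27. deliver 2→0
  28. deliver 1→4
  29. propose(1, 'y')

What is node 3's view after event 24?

1. timeout(1):  <1:prim v1 ->
2. deliver 1→0:  <0:back v1 ->
3. deliver 1→2:  <2:back v1 ->
4. deliver 1→3:  <3:back v1 ->
5. deliver 1→4:  <4:back v1 ->
6. propose(1,'q'):  nop
7. deliver 1→3:  <3:back v1 q>
8. deliver 3→1:  nop
9. deliver 1→0:  <0:back v1 q>
10. deliver 0→1:  <1:prim v1 q>
11. timeout(1):  <1:back v2 q>
12. deliver 1→3:  <3:back v2 q>
13. deliver 3→1:  nop
14. deliver 1→4:  <4:back v1 q>
15. deliver 4→1:  nop
16. deliver 4→2:  nop
17. deliver 1→0:  <0:back v2 q>
18. propose(1,'x'):  nop
19. deliver 1→3:  nop
20. deliver 3→1:  nop
21. deliver 1→0:  nop
22. deliver 0→1:  nop
23. deliver 1→2:  <2:back v1 q>
24. deliver 2→1:  nop

2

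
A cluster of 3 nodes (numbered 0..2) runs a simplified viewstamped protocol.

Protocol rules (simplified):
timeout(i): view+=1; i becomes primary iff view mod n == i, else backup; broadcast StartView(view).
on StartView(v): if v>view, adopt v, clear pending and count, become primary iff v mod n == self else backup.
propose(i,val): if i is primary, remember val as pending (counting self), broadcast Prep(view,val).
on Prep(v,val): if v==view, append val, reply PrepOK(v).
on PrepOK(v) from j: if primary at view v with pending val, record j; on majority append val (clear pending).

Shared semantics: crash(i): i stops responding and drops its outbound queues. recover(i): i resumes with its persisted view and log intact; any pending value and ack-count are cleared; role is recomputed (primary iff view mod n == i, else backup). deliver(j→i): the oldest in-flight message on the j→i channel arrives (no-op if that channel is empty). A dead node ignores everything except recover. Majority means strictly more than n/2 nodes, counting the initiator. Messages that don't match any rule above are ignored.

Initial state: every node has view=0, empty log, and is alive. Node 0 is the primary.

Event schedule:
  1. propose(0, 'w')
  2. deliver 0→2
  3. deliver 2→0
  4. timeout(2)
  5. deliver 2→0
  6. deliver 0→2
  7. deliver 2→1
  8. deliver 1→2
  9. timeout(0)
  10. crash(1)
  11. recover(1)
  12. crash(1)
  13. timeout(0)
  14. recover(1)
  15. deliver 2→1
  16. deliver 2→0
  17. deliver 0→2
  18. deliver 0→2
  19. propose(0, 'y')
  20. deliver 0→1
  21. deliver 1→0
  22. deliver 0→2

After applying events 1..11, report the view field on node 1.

1

after 1 — propose(0,'w'): ·
after 2 — deliver 0→2: n2:back/v0/[w]
after 3 — deliver 2→0: n0:prim/v0/[w]
after 4 — timeout(2): n2:back/v1/[w]
after 5 — deliver 2→0: n0:back/v1/[w]
after 6 — deliver 0→2: ·
after 7 — deliver 2→1: n1:prim/v1/[-]
after 8 — deliver 1→2: ·
after 9 — timeout(0): n0:back/v2/[w]
after 10 — crash(1): n1:✗prim/v1/[-]
after 11 — recover(1): n1:prim/v1/[-]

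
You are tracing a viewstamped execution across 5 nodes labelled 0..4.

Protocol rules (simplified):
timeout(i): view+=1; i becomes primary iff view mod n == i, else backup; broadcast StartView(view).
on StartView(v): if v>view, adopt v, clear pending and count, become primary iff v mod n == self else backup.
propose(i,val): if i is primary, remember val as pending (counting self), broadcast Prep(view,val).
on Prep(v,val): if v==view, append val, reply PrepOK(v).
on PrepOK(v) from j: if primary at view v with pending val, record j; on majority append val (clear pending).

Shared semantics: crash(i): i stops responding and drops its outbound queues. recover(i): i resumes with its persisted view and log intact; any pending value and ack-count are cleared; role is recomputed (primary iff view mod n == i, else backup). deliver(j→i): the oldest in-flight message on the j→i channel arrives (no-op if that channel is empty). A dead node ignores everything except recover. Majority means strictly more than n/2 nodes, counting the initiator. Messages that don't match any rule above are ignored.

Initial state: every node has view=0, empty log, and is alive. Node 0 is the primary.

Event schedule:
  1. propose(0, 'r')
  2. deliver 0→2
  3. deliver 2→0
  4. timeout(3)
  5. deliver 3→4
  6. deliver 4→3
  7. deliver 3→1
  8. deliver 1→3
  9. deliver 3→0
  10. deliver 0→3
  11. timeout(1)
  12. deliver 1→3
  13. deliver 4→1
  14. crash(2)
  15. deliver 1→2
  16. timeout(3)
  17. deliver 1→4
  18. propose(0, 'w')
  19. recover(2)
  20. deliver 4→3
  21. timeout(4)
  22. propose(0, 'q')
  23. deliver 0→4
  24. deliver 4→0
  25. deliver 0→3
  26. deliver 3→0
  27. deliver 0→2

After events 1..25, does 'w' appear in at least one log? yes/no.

after 1 — propose(0,'r'): ·
after 2 — deliver 0→2: n2:back/v0/[r]
after 3 — deliver 2→0: ·
after 4 — timeout(3): n3:back/v1/[-]
after 5 — deliver 3→4: n4:back/v1/[-]
after 6 — deliver 4→3: ·
after 7 — deliver 3→1: n1:prim/v1/[-]
after 8 — deliver 1→3: ·
after 9 — deliver 3→0: n0:back/v1/[-]
after 10 — deliver 0→3: ·
after 11 — timeout(1): n1:back/v2/[-]
after 12 — deliver 1→3: n3:back/v2/[-]
after 13 — deliver 4→1: ·
after 14 — crash(2): n2:✗back/v0/[r]
after 15 — deliver 1→2: ·
after 16 — timeout(3): n3:prim/v3/[-]
after 17 — deliver 1→4: n4:back/v2/[-]
after 18 — propose(0,'w'): ·
after 19 — recover(2): n2:back/v0/[r]
after 20 — deliver 4→3: ·
after 21 — timeout(4): n4:back/v3/[-]
after 22 — propose(0,'q'): ·
after 23 — deliver 0→4: ·
after 24 — deliver 4→0: n0:back/v3/[-]
after 25 — deliver 0→3: ·

no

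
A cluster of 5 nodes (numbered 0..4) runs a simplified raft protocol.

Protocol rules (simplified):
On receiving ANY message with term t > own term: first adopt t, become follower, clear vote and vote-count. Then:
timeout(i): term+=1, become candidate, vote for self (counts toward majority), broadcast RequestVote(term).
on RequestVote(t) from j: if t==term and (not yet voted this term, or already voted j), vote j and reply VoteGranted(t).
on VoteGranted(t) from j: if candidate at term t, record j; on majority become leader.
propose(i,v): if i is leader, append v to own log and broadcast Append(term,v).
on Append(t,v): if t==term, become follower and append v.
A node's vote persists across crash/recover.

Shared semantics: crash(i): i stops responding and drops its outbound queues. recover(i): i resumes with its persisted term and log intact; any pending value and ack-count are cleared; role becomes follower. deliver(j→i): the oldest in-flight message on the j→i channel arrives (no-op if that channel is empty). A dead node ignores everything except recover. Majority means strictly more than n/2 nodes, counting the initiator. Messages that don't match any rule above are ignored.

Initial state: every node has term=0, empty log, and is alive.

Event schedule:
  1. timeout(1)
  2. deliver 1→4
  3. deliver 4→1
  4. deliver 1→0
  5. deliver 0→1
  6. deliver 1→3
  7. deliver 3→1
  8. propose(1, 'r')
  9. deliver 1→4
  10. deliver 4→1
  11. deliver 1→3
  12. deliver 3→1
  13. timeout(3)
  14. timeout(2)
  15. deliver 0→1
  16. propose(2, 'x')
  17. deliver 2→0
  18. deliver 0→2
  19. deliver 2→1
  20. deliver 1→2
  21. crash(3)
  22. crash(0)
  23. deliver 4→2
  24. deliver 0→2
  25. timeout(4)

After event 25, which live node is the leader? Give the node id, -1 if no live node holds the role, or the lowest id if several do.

1

[1] timeout(1) → N1(cand t1 [-])
[2] deliver 1→4 → N4(foll t1 [-])
[3] deliver 4→1 → ∅
[4] deliver 1→0 → N0(foll t1 [-])
[5] deliver 0→1 → N1(lead t1 [-])
[6] deliver 1→3 → N3(foll t1 [-])
[7] deliver 3→1 → ∅
[8] propose(1,'r') → N1(lead t1 [r])
[9] deliver 1→4 → N4(foll t1 [r])
[10] deliver 4→1 → ∅
[11] deliver 1→3 → N3(foll t1 [r])
[12] deliver 3→1 → ∅
[13] timeout(3) → N3(cand t2 [r])
[14] timeout(2) → N2(cand t1 [-])
[15] deliver 0→1 → ∅
[16] propose(2,'x') → ∅
[17] deliver 2→0 → ∅
[18] deliver 0→2 → ∅
[19] deliver 2→1 → ∅
[20] deliver 1→2 → ∅
[21] crash(3) → N3(✗cand t2 [r])
[22] crash(0) → N0(✗foll t1 [-])
[23] deliver 4→2 → ∅
[24] deliver 0→2 → ∅
[25] timeout(4) → N4(cand t2 [r])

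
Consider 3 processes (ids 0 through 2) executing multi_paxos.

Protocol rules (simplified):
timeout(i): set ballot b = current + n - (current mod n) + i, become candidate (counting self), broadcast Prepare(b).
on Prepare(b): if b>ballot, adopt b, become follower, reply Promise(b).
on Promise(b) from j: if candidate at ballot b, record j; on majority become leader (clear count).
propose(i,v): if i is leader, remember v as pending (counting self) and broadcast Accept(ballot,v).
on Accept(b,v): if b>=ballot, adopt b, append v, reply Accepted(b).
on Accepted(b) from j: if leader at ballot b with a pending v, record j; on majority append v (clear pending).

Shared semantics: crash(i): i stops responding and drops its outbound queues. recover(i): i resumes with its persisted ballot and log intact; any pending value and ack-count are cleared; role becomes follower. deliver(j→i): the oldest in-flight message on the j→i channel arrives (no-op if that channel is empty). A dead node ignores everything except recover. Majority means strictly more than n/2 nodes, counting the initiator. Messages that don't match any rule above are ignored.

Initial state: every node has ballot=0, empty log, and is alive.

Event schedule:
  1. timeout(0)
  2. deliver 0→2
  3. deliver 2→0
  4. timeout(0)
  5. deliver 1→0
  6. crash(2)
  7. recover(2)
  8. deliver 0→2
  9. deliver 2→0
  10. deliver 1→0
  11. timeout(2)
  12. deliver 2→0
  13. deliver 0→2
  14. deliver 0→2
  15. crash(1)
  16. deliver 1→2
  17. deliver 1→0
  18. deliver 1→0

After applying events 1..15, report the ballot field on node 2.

11

1. timeout(0):  <0:cand b3 ->
2. deliver 0→2:  <2:foll b3 ->
3. deliver 2→0:  <0:lead b3 ->
4. timeout(0):  <0:cand b6 ->
5. deliver 1→0:  nop
6. crash(2):  <2:✗foll b3 ->
7. recover(2):  <2:foll b3 ->
8. deliver 0→2:  <2:foll b6 ->
9. deliver 2→0:  <0:lead b6 ->
10. deliver 1→0:  nop
11. timeout(2):  <2:cand b11 ->
12. deliver 2→0:  <0:foll b11 ->
13. deliver 0→2:  <2:lead b11 ->
14. deliver 0→2:  nop
15. crash(1):  <1:✗foll b0 ->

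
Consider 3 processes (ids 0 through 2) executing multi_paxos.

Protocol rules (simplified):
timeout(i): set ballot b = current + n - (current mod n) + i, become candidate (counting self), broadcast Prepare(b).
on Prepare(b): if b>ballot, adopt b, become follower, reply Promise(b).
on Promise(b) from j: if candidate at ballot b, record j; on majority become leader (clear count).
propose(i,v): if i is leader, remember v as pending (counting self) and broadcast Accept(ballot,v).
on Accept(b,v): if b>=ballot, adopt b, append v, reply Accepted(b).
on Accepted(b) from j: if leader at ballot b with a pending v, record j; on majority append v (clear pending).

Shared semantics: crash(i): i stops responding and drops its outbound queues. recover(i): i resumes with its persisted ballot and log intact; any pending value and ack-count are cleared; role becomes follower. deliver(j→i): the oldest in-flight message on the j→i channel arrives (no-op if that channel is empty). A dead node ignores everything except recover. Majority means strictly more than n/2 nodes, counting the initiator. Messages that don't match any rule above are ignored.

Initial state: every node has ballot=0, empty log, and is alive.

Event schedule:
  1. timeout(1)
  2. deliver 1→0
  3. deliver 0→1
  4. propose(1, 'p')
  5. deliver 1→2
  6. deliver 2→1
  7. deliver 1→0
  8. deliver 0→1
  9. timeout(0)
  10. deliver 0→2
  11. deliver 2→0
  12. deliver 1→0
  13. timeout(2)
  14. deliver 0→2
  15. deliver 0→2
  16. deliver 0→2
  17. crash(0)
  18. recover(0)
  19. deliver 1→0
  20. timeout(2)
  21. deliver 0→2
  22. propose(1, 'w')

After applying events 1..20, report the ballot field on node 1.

[1] timeout(1) → N1(cand b4 [-])
[2] deliver 1→0 → N0(foll b4 [-])
[3] deliver 0→1 → N1(lead b4 [-])
[4] propose(1,'p') → ∅
[5] deliver 1→2 → N2(foll b4 [-])
[6] deliver 2→1 → ∅
[7] deliver 1→0 → N0(foll b4 [p])
[8] deliver 0→1 → N1(lead b4 [p])
[9] timeout(0) → N0(cand b6 [p])
[10] deliver 0→2 → N2(foll b6 [-])
[11] deliver 2→0 → N0(lead b6 [p])
[12] deliver 1→0 → ∅
[13] timeout(2) → N2(cand b11 [-])
[14] deliver 0→2 → ∅
[15] deliver 0→2 → ∅
[16] deliver 0→2 → ∅
[17] crash(0) → N0(✗lead b6 [p])
[18] recover(0) → N0(foll b6 [p])
[19] deliver 1→0 → ∅
[20] timeout(2) → N2(cand b14 [-])

4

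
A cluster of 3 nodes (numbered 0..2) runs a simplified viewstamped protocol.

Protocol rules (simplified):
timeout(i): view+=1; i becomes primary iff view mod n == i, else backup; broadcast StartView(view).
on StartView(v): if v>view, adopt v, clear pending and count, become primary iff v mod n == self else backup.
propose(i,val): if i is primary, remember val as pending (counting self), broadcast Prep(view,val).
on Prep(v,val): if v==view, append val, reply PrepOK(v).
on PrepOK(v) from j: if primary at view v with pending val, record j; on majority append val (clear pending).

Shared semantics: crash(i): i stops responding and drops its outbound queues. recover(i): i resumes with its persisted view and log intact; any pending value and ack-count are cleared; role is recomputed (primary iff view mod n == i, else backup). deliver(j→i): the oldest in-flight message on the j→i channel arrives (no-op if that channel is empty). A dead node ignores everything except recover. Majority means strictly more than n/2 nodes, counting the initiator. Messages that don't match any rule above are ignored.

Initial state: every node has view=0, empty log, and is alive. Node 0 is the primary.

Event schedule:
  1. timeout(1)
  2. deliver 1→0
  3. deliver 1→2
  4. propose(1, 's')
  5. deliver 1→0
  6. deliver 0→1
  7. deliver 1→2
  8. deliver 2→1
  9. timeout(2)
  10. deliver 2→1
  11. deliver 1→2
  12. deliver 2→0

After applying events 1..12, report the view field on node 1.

2

1. timeout(1):  <1:prim v1 ->
2. deliver 1→0:  <0:back v1 ->
3. deliver 1→2:  <2:back v1 ->
4. propose(1,'s'):  nop
5. deliver 1→0:  <0:back v1 s>
6. deliver 0→1:  <1:prim v1 s>
7. deliver 1→2:  <2:back v1 s>
8. deliver 2→1:  nop
9. timeout(2):  <2:prim v2 s>
10. deliver 2→1:  <1:back v2 s>
11. deliver 1→2:  nop
12. deliver 2→0:  <0:back v2 s>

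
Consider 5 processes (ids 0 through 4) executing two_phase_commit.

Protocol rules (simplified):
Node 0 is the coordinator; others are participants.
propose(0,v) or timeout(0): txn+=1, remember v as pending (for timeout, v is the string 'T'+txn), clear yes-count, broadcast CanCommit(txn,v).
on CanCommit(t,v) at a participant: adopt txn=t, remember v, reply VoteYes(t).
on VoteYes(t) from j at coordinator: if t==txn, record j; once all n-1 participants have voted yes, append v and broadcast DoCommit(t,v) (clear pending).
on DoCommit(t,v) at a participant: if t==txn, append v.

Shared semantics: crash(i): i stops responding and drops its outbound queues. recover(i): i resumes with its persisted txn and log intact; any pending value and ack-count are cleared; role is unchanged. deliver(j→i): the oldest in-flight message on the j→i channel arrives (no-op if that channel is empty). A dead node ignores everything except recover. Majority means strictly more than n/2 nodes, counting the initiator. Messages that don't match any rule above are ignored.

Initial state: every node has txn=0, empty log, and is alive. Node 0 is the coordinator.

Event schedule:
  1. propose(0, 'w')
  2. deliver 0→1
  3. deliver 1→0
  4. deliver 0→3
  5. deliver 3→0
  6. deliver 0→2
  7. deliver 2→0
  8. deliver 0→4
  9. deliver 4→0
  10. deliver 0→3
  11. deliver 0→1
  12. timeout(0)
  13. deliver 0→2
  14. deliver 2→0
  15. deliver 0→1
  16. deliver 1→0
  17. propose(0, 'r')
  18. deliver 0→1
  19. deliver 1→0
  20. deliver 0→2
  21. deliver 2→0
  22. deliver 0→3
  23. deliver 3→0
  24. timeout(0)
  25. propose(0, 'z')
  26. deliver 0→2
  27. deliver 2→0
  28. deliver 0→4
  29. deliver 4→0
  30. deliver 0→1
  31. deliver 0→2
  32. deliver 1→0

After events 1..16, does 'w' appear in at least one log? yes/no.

yes

after 1 — propose(0,'w'): n0:coor/t1/[-]
after 2 — deliver 0→1: n1:part/t1/[-]
after 3 — deliver 1→0: ·
after 4 — deliver 0→3: n3:part/t1/[-]
after 5 — deliver 3→0: ·
after 6 — deliver 0→2: n2:part/t1/[-]
after 7 — deliver 2→0: ·
after 8 — deliver 0→4: n4:part/t1/[-]
after 9 — deliver 4→0: n0:coor/t1/[w]
after 10 — deliver 0→3: n3:part/t1/[w]
after 11 — deliver 0→1: n1:part/t1/[w]
after 12 — timeout(0): n0:coor/t2/[w]
after 13 — deliver 0→2: n2:part/t1/[w]
after 14 — deliver 2→0: ·
after 15 — deliver 0→1: n1:part/t2/[w]
after 16 — deliver 1→0: ·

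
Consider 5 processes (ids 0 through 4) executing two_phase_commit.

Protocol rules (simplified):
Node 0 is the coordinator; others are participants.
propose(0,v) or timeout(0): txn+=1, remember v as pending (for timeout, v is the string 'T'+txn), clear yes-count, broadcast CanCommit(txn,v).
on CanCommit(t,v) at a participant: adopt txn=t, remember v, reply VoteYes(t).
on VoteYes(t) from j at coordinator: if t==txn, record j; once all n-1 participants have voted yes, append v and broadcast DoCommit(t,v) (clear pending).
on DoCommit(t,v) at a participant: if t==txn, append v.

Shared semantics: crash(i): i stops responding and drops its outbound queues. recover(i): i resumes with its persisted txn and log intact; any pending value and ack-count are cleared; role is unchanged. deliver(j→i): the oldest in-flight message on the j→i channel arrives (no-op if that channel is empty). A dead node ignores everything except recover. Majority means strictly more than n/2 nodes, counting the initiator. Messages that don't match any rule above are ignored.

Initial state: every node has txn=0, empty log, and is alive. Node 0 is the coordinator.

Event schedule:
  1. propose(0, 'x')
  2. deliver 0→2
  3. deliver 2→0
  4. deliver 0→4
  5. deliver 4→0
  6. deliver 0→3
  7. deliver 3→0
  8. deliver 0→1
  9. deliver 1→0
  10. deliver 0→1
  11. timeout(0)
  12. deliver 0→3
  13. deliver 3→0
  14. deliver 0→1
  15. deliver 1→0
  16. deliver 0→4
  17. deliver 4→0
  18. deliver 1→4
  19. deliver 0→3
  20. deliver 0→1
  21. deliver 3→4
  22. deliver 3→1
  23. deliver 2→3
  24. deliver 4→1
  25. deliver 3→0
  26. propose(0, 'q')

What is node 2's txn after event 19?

1

e1 propose(0,'x'): 0[coor,t=1,-]
e2 deliver 0→2: 2[part,t=1,-]
e3 deliver 2→0: ·
e4 deliver 0→4: 4[part,t=1,-]
e5 deliver 4→0: ·
e6 deliver 0→3: 3[part,t=1,-]
e7 deliver 3→0: ·
e8 deliver 0→1: 1[part,t=1,-]
e9 deliver 1→0: 0[coor,t=1,x]
e10 deliver 0→1: 1[part,t=1,x]
e11 timeout(0): 0[coor,t=2,x]
e12 deliver 0→3: 3[part,t=1,x]
e13 deliver 3→0: ·
e14 deliver 0→1: 1[part,t=2,x]
e15 deliver 1→0: ·
e16 deliver 0→4: 4[part,t=1,x]
e17 deliver 4→0: ·
e18 deliver 1→4: ·
e19 deliver 0→3: 3[part,t=2,x]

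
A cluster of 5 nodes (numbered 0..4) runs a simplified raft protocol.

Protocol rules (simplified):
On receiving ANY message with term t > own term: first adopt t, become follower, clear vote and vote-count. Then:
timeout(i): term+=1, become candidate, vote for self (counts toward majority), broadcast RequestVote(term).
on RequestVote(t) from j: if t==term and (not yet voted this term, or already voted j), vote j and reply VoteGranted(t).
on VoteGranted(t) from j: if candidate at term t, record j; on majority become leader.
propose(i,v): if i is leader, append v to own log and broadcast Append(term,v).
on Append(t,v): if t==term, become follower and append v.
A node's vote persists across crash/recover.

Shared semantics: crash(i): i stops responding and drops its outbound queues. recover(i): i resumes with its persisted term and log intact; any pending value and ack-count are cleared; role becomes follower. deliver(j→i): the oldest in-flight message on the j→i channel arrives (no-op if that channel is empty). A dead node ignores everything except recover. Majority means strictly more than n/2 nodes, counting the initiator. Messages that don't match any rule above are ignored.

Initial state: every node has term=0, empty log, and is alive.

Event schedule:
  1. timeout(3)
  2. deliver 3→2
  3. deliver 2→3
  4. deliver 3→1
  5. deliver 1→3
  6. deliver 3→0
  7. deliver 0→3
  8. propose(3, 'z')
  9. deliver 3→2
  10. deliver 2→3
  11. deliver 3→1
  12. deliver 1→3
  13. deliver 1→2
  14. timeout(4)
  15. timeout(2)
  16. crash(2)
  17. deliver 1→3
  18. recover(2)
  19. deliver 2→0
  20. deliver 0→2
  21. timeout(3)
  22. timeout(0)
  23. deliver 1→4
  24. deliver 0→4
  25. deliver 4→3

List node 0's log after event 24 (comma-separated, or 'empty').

after 1 — timeout(3): n3:cand/t1/[-]
after 2 — deliver 3→2: n2:foll/t1/[-]
after 3 — deliver 2→3: ·
after 4 — deliver 3→1: n1:foll/t1/[-]
after 5 — deliver 1→3: n3:lead/t1/[-]
after 6 — deliver 3→0: n0:foll/t1/[-]
after 7 — deliver 0→3: ·
after 8 — propose(3,'z'): n3:lead/t1/[z]
after 9 — deliver 3→2: n2:foll/t1/[z]
after 10 — deliver 2→3: ·
after 11 — deliver 3→1: n1:foll/t1/[z]
after 12 — deliver 1→3: ·
after 13 — deliver 1→2: ·
after 14 — timeout(4): n4:cand/t1/[-]
after 15 — timeout(2): n2:cand/t2/[z]
after 16 — crash(2): n2:✗cand/t2/[z]
after 17 — deliver 1→3: ·
after 18 — recover(2): n2:foll/t2/[z]
after 19 — deliver 2→0: ·
after 20 — deliver 0→2: ·
after 21 — timeout(3): n3:cand/t2/[z]
after 22 — timeout(0): n0:cand/t2/[-]
after 23 — deliver 1→4: ·
after 24 — deliver 0→4: n4:foll/t2/[-]

empty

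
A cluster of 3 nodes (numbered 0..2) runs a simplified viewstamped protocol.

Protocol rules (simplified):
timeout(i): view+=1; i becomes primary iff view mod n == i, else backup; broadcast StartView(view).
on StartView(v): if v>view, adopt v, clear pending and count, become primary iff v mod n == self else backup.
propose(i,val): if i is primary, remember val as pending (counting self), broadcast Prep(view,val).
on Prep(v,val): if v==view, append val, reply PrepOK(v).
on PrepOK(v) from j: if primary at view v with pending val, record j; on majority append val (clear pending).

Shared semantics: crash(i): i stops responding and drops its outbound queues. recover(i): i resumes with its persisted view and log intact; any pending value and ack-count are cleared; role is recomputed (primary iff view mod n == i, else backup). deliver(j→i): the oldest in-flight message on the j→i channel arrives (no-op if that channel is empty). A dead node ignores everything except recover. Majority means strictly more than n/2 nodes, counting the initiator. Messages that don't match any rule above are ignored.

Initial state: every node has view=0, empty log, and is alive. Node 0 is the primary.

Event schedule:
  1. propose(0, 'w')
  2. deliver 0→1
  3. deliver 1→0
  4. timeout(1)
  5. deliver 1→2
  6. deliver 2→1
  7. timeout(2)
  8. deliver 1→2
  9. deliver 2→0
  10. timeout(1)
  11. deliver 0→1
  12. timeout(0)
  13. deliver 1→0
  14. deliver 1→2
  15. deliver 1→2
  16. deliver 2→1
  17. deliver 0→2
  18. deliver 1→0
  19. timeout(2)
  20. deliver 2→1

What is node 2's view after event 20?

1. propose(0,'w'):  nop
2. deliver 0→1:  <1:back v0 w>
3. deliver 1→0:  <0:prim v0 w>
4. timeout(1):  <1:prim v1 w>
5. deliver 1→2:  <2:back v1 ->
6. deliver 2→1:  nop
7. timeout(2):  <2:prim v2 ->
8. deliver 1→2:  nop
9. deliver 2→0:  <0:back v2 w>
10. timeout(1):  <1:back v2 w>
11. deliver 0→1:  nop
12. timeout(0):  <0:prim v3 w>
13. deliver 1→0:  nop
14. deliver 1→2:  nop
15. deliver 1→2:  nop
16. deliver 2→1:  nop
17. deliver 0→2:  nop
18. deliver 1→0:  nop
19. timeout(2):  <2:back v3 ->
20. deliver 2→1:  <1:back v3 w>

3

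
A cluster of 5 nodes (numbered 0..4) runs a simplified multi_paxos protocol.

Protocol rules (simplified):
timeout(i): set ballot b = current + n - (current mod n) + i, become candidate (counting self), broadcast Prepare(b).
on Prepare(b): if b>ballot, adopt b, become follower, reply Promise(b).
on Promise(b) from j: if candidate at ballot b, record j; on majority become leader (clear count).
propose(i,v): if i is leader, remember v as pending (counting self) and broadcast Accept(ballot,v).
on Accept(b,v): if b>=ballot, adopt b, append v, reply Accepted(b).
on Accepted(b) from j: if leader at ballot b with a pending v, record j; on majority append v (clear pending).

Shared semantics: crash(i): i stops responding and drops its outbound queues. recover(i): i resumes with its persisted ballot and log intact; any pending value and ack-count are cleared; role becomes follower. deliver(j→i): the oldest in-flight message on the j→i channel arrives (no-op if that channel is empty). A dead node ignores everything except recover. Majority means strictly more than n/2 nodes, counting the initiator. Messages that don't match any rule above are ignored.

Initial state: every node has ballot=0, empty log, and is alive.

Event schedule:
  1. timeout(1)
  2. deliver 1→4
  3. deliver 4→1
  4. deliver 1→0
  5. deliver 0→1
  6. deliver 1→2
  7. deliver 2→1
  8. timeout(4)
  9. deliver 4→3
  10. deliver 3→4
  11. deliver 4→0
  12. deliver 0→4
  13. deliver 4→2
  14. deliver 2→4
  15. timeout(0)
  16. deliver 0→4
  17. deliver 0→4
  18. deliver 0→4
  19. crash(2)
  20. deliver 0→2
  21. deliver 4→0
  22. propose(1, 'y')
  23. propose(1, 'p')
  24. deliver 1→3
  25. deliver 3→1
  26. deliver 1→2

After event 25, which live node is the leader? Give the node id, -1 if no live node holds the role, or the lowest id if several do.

1

1. timeout(1):  <1:cand b6 ->
2. deliver 1→4:  <4:foll b6 ->
3. deliver 4→1:  nop
4. deliver 1→0:  <0:foll b6 ->
5. deliver 0→1:  <1:lead b6 ->
6. deliver 1→2:  <2:foll b6 ->
7. deliver 2→1:  nop
8. timeout(4):  <4:cand b14 ->
9. deliver 4→3:  <3:foll b14 ->
10. deliver 3→4:  nop
11. deliver 4→0:  <0:foll b14 ->
12. deliver 0→4:  <4:lead b14 ->
13. deliver 4→2:  <2:foll b14 ->
14. deliver 2→4:  nop
15. timeout(0):  <0:cand b15 ->
16. deliver 0→4:  <4:foll b15 ->
17. deliver 0→4:  nop
18. deliver 0→4:  nop
19. crash(2):  <2:✗foll b14 ->
20. deliver 0→2:  nop
21. deliver 4→0:  nop
22. propose(1,'y'):  nop
23. propose(1,'p'):  nop
24. deliver 1→3:  nop
25. deliver 3→1:  nop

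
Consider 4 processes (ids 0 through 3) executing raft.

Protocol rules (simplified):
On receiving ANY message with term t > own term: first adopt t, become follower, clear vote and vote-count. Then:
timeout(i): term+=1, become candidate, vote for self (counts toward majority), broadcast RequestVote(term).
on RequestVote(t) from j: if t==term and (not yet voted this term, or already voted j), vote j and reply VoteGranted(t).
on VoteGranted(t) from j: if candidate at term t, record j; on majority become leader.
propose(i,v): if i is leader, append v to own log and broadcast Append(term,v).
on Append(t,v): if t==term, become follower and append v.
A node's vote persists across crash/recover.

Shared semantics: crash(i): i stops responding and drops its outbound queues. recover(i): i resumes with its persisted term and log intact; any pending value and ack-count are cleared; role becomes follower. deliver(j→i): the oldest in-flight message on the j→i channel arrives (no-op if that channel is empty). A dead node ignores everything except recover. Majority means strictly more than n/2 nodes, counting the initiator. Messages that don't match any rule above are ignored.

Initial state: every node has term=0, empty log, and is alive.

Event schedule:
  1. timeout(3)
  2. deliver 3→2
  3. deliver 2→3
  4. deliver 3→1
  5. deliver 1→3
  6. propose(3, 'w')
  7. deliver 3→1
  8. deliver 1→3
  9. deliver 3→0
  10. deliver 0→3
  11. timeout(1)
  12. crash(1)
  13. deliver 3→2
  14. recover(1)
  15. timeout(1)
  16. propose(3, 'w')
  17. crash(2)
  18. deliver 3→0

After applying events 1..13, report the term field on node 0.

step 1 timeout(3): 3={cand,t=1,log=-}
step 2 deliver 3→2: 2={foll,t=1,log=-}
step 3 deliver 2→3: —
step 4 deliver 3→1: 1={foll,t=1,log=-}
step 5 deliver 1→3: 3={lead,t=1,log=-}
step 6 propose(3,'w'): 3={lead,t=1,log=w}
step 7 deliver 3→1: 1={foll,t=1,log=w}
step 8 deliver 1→3: —
step 9 deliver 3→0: 0={foll,t=1,log=-}
step 10 deliver 0→3: —
step 11 timeout(1): 1={cand,t=2,log=w}
step 12 crash(1): 1={✗cand,t=2,log=w}
step 13 deliver 3→2: 2={foll,t=1,log=w}

1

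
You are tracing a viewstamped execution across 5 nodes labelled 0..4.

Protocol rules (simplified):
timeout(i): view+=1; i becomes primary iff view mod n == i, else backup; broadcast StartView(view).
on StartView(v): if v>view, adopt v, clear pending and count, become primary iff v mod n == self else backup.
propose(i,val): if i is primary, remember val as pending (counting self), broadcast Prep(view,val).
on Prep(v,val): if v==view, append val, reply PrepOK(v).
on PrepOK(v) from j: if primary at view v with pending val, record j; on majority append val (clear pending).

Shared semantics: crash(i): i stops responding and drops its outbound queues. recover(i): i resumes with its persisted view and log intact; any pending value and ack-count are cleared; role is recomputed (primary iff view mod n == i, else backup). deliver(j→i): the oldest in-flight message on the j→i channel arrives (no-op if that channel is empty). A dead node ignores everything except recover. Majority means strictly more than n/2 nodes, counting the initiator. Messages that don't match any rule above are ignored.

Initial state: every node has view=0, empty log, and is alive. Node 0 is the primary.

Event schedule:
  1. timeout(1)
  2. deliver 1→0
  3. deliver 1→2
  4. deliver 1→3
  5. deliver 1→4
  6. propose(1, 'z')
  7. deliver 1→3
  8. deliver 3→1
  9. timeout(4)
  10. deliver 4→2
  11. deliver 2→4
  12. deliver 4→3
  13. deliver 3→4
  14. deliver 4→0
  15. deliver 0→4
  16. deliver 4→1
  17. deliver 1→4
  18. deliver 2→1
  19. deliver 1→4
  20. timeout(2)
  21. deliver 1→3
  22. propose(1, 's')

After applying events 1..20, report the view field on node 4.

2

after 1 — timeout(1): n1:prim/v1/[-]
after 2 — deliver 1→0: n0:back/v1/[-]
after 3 — deliver 1→2: n2:back/v1/[-]
after 4 — deliver 1→3: n3:back/v1/[-]
after 5 — deliver 1→4: n4:back/v1/[-]
after 6 — propose(1,'z'): ·
after 7 — deliver 1→3: n3:back/v1/[z]
after 8 — deliver 3→1: ·
after 9 — timeout(4): n4:back/v2/[-]
after 10 — deliver 4→2: n2:prim/v2/[-]
after 11 — deliver 2→4: ·
after 12 — deliver 4→3: n3:back/v2/[z]
after 13 — deliver 3→4: ·
after 14 — deliver 4→0: n0:back/v2/[-]
after 15 — deliver 0→4: ·
after 16 — deliver 4→1: n1:back/v2/[-]
after 17 — deliver 1→4: ·
after 18 — deliver 2→1: ·
after 19 — deliver 1→4: ·
after 20 — timeout(2): n2:back/v3/[-]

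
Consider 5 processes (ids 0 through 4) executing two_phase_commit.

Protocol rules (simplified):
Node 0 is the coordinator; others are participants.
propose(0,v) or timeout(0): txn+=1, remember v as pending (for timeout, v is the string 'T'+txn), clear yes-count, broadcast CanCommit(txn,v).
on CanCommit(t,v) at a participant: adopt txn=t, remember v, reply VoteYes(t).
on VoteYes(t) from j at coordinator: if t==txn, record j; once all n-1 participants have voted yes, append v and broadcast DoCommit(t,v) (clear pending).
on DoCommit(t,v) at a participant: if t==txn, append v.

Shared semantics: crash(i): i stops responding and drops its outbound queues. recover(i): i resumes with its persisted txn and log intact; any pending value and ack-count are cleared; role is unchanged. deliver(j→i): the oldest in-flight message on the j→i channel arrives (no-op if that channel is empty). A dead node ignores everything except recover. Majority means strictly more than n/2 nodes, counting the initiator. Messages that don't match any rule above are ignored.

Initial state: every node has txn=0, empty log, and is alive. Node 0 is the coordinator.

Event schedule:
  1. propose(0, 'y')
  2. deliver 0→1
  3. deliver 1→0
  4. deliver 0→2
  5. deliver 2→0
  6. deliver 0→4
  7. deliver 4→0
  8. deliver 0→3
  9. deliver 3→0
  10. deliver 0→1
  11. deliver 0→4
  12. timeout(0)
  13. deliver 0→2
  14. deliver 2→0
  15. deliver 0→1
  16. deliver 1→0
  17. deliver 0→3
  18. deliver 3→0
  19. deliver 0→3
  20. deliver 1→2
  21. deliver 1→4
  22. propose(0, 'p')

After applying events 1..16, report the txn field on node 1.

2

e1 propose(0,'y'): 0[coor,t=1,-]
e2 deliver 0→1: 1[part,t=1,-]
e3 deliver 1→0: ·
e4 deliver 0→2: 2[part,t=1,-]
e5 deliver 2→0: ·
e6 deliver 0→4: 4[part,t=1,-]
e7 deliver 4→0: ·
e8 deliver 0→3: 3[part,t=1,-]
e9 deliver 3→0: 0[coor,t=1,y]
e10 deliver 0→1: 1[part,t=1,y]
e11 deliver 0→4: 4[part,t=1,y]
e12 timeout(0): 0[coor,t=2,y]
e13 deliver 0→2: 2[part,t=1,y]
e14 deliver 2→0: ·
e15 deliver 0→1: 1[part,t=2,y]
e16 deliver 1→0: ·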